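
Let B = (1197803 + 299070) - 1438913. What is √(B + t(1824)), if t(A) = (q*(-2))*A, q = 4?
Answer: 2*√10842 ≈ 208.25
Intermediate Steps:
B = 57960 (B = 1496873 - 1438913 = 57960)
t(A) = -8*A (t(A) = (4*(-2))*A = -8*A)
√(B + t(1824)) = √(57960 - 8*1824) = √(57960 - 14592) = √43368 = 2*√10842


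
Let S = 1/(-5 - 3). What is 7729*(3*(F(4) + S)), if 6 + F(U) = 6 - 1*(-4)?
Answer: 718797/8 ≈ 89850.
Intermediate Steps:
S = -1/8 (S = 1/(-8) = -1/8 ≈ -0.12500)
F(U) = 4 (F(U) = -6 + (6 - 1*(-4)) = -6 + (6 + 4) = -6 + 10 = 4)
7729*(3*(F(4) + S)) = 7729*(3*(4 - 1/8)) = 7729*(3*(31/8)) = 7729*(93/8) = 718797/8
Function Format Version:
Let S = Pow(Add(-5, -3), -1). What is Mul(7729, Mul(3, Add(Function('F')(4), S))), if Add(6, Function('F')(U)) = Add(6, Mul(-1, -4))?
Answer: Rational(718797, 8) ≈ 89850.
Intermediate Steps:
S = Rational(-1, 8) (S = Pow(-8, -1) = Rational(-1, 8) ≈ -0.12500)
Function('F')(U) = 4 (Function('F')(U) = Add(-6, Add(6, Mul(-1, -4))) = Add(-6, Add(6, 4)) = Add(-6, 10) = 4)
Mul(7729, Mul(3, Add(Function('F')(4), S))) = Mul(7729, Mul(3, Add(4, Rational(-1, 8)))) = Mul(7729, Mul(3, Rational(31, 8))) = Mul(7729, Rational(93, 8)) = Rational(718797, 8)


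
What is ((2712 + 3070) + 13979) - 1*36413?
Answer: -16652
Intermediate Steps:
((2712 + 3070) + 13979) - 1*36413 = (5782 + 13979) - 36413 = 19761 - 36413 = -16652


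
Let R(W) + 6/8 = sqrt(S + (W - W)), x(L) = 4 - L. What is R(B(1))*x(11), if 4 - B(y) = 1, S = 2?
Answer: 21/4 - 7*sqrt(2) ≈ -4.6495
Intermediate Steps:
B(y) = 3 (B(y) = 4 - 1*1 = 4 - 1 = 3)
R(W) = -3/4 + sqrt(2) (R(W) = -3/4 + sqrt(2 + (W - W)) = -3/4 + sqrt(2 + 0) = -3/4 + sqrt(2))
R(B(1))*x(11) = (-3/4 + sqrt(2))*(4 - 1*11) = (-3/4 + sqrt(2))*(4 - 11) = (-3/4 + sqrt(2))*(-7) = 21/4 - 7*sqrt(2)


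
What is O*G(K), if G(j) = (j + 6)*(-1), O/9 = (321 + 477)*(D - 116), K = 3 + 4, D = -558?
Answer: 62928684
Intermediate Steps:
K = 7
O = -4840668 (O = 9*((321 + 477)*(-558 - 116)) = 9*(798*(-674)) = 9*(-537852) = -4840668)
G(j) = -6 - j (G(j) = (6 + j)*(-1) = -6 - j)
O*G(K) = -4840668*(-6 - 1*7) = -4840668*(-6 - 7) = -4840668*(-13) = 62928684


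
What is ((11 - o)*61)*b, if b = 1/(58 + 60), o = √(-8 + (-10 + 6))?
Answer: 671/118 - 61*I*√3/59 ≈ 5.6864 - 1.7908*I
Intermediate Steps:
o = 2*I*√3 (o = √(-8 - 4) = √(-12) = 2*I*√3 ≈ 3.4641*I)
b = 1/118 ≈ 0.0084746
((11 - o)*61)*b = ((11 - 2*I*√3)*61)*(1/118) = (671 - 122*I*√3)*(1/118) = 671/118 - 61*I*√3/59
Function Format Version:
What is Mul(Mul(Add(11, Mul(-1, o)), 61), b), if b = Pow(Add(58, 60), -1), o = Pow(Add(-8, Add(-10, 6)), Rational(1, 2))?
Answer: Add(Rational(671, 118), Mul(Rational(-61, 59), I, Pow(3, Rational(1, 2)))) ≈ Add(5.6864, Mul(-1.7908, I))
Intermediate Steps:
o = Mul(2, I, Pow(3, Rational(1, 2))) (o = Pow(Add(-8, -4), Rational(1, 2)) = Pow(-12, Rational(1, 2)) = Mul(2, I, Pow(3, Rational(1, 2))) ≈ Mul(3.4641, I))
b = Rational(1, 118) (b = Pow(118, -1) = Rational(1, 118) ≈ 0.0084746)
Mul(Mul(Add(11, Mul(-1, o)), 61), b) = Mul(Mul(Add(11, Mul(-1, Mul(2, I, Pow(3, Rational(1, 2))))), 61), Rational(1, 118)) = Mul(Mul(Add(11, Mul(-2, I, Pow(3, Rational(1, 2)))), 61), Rational(1, 118)) = Mul(Add(671, Mul(-122, I, Pow(3, Rational(1, 2)))), Rational(1, 118)) = Add(Rational(671, 118), Mul(Rational(-61, 59), I, Pow(3, Rational(1, 2))))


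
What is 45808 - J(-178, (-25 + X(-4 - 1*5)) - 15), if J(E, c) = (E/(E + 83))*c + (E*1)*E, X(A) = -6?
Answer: 1349968/95 ≈ 14210.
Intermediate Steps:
J(E, c) = E² + E*c/(83 + E) (J(E, c) = (E/(83 + E))*c + E*E = (E/(83 + E))*c + E² = E*c/(83 + E) + E² = E² + E*c/(83 + E))
45808 - J(-178, (-25 + X(-4 - 1*5)) - 15) = 45808 - (-178)*(((-25 - 6) - 15) + (-178)² + 83*(-178))/(83 - 178) = 45808 - (-178)*((-31 - 15) + 31684 - 14774)/(-95) = 45808 - (-178)*(-1)*(-46 + 31684 - 14774)/95 = 45808 - (-178)*(-1)*16864/95 = 45808 - 1*3001792/95 = 45808 - 3001792/95 = 1349968/95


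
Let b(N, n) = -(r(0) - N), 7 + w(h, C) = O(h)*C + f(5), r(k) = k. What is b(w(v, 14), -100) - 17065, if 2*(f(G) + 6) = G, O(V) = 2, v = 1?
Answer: -34095/2 ≈ -17048.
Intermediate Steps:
f(G) = -6 + G/2
w(h, C) = -21/2 + 2*C (w(h, C) = -7 + (2*C + (-6 + (1/2)*5)) = -7 + (2*C + (-6 + 5/2)) = -7 + (2*C - 7/2) = -7 + (-7/2 + 2*C) = -21/2 + 2*C)
b(N, n) = N (b(N, n) = -(0 - N) = -(-1)*N = N)
b(w(v, 14), -100) - 17065 = (-21/2 + 2*14) - 17065 = (-21/2 + 28) - 17065 = 35/2 - 17065 = -34095/2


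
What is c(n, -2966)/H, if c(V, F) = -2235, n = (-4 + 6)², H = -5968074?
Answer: 745/1989358 ≈ 0.00037449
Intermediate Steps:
n = 4 (n = 2² = 4)
c(n, -2966)/H = -2235/(-5968074) = -2235*(-1/5968074) = 745/1989358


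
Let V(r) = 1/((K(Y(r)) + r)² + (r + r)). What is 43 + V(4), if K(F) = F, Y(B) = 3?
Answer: 2452/57 ≈ 43.018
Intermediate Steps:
V(r) = 1/((3 + r)² + 2*r) (V(r) = 1/((3 + r)² + (r + r)) = 1/((3 + r)² + 2*r))
43 + V(4) = 43 + 1/((3 + 4)² + 2*4) = 43 + 1/(7² + 8) = 43 + 1/(49 + 8) = 43 + 1/57 = 2452/57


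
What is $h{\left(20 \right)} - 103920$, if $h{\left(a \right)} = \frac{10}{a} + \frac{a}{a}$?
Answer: $- \frac{207837}{2} \approx -1.0392 \cdot 10^{5}$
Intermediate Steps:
$h{\left(a \right)} = 1 + \frac{10}{a}$ ($h{\left(a \right)} = \frac{10}{a} + 1 = 1 + \frac{10}{a}$)
$h{\left(20 \right)} - 103920 = \frac{10 + 20}{20} - 103920 = \frac{1}{20} \cdot 30 - 103920 = \frac{3}{2} - 103920 = - \frac{207837}{2}$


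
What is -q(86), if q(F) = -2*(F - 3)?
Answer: 166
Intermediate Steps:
q(F) = 6 - 2*F (q(F) = -2*(-3 + F) = 6 - 2*F)
-q(86) = -(6 - 2*86) = -(6 - 172) = -1*(-166) = 166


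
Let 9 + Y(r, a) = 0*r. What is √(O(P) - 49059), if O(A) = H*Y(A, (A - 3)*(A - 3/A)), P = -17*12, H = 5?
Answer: 12*I*√341 ≈ 221.59*I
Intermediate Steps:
Y(r, a) = -9 (Y(r, a) = -9 + 0*r = -9 + 0 = -9)
P = -204
O(A) = -45 (O(A) = 5*(-9) = -45)
√(O(P) - 49059) = √(-45 - 49059) = √(-49104) = 12*I*√341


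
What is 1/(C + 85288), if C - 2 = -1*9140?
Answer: 1/76150 ≈ 1.3132e-5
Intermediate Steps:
C = -9138 (C = 2 - 1*9140 = 2 - 9140 = -9138)
1/(C + 85288) = 1/(-9138 + 85288) = 1/76150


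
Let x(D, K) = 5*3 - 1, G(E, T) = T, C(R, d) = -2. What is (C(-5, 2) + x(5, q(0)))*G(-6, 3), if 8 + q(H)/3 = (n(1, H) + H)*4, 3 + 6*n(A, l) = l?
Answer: 36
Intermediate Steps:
n(A, l) = -1/2 + l/6
q(H) = -30 + 14*H (q(H) = -24 + 3*(((-1/2 + H/6) + H)*4) = -24 + 3*((-1/2 + 7*H/6)*4) = -24 + 3*(-2 + 14*H/3) = -24 + (-6 + 14*H) = -30 + 14*H)
x(D, K) = 14 (x(D, K) = 15 - 1 = 14)
(C(-5, 2) + x(5, q(0)))*G(-6, 3) = (-2 + 14)*3 = 12*3 = 36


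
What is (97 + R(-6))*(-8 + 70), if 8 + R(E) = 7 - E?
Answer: 6324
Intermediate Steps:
R(E) = -1 - E (R(E) = -8 + (7 - E) = -1 - E)
(97 + R(-6))*(-8 + 70) = (97 + (-1 - 1*(-6)))*(-8 + 70) = (97 + (-1 + 6))*62 = (97 + 5)*62 = 102*62 = 6324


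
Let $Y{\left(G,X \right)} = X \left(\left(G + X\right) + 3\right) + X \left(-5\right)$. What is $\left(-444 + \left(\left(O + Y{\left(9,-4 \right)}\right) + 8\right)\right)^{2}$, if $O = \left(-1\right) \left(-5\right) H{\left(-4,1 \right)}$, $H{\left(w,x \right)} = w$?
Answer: $219024$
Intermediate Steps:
$Y{\left(G,X \right)} = - 5 X + X \left(3 + G + X\right)$ ($Y{\left(G,X \right)} = X \left(3 + G + X\right) - 5 X = - 5 X + X \left(3 + G + X\right)$)
$O = -20$ ($O = \left(-1\right) \left(-5\right) \left(-4\right) = 5 \left(-4\right) = -20$)
$\left(-444 + \left(\left(O + Y{\left(9,-4 \right)}\right) + 8\right)\right)^{2} = \left(-444 + \left(\left(-20 - 4 \left(-2 + 9 - 4\right)\right) + 8\right)\right)^{2} = \left(-444 + \left(\left(-20 - 12\right) + 8\right)\right)^{2} = \left(-444 + \left(-32 + 8\right)\right)^{2} = \left(-444 - 24\right)^{2} = \left(-468\right)^{2} = 219024$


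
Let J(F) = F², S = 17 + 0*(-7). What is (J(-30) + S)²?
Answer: 840889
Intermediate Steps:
S = 17 (S = 17 + 0 = 17)
(J(-30) + S)² = ((-30)² + 17)² = (900 + 17)² = 917² = 840889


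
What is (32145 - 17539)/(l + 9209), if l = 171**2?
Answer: 7303/19225 ≈ 0.37987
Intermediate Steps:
l = 29241
(32145 - 17539)/(l + 9209) = (32145 - 17539)/(29241 + 9209) = 14606/38450 = 14606*(1/38450) = 7303/19225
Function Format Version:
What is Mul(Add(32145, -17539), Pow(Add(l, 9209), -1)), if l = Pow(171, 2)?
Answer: Rational(7303, 19225) ≈ 0.37987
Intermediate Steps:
l = 29241
Mul(Add(32145, -17539), Pow(Add(l, 9209), -1)) = Mul(Add(32145, -17539), Pow(Add(29241, 9209), -1)) = Mul(14606, Pow(38450, -1)) = Mul(14606, Rational(1, 38450)) = Rational(7303, 19225)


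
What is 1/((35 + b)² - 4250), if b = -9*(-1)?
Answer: -1/2314 ≈ -0.00043215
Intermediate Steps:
b = 9
1/((35 + b)² - 4250) = 1/((35 + 9)² - 4250) = 1/(44² - 4250) = 1/(1936 - 4250) = 1/(-2314) = -1/2314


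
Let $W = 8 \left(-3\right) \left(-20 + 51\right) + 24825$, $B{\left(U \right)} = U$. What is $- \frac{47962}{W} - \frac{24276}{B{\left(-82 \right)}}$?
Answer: $\frac{290328736}{987321} \approx 294.06$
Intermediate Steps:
$W = 24081$ ($W = \left(-24\right) 31 + 24825 = -744 + 24825 = 24081$)
$- \frac{47962}{W} - \frac{24276}{B{\left(-82 \right)}} = - \frac{47962}{24081} - \frac{24276}{-82} = \left(-47962\right) \frac{1}{24081} - - \frac{12138}{41} = - \frac{47962}{24081} + \frac{12138}{41} = \frac{290328736}{987321}$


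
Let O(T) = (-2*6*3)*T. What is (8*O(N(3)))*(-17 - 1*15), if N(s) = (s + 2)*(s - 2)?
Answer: 46080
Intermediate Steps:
N(s) = (-2 + s)*(2 + s) (N(s) = (2 + s)*(-2 + s) = (-2 + s)*(2 + s))
O(T) = -36*T (O(T) = (-12*3)*T = -36*T)
(8*O(N(3)))*(-17 - 1*15) = (8*(-36*(-4 + 3²)))*(-17 - 1*15) = (8*(-36*(-4 + 9)))*(-17 - 15) = (8*(-36*5))*(-32) = (8*(-180))*(-32) = -1440*(-32) = 46080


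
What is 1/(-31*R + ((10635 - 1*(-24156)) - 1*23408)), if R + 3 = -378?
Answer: 1/23194 ≈ 4.3115e-5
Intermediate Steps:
R = -381 (R = -3 - 378 = -381)
1/(-31*R + ((10635 - 1*(-24156)) - 1*23408)) = 1/(-31*(-381) + ((10635 - 1*(-24156)) - 1*23408)) = 1/(11811 + ((10635 + 24156) - 23408)) = 1/(11811 + (34791 - 23408)) = 1/(11811 + 11383) = 1/23194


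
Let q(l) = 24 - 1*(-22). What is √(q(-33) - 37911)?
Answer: I*√37865 ≈ 194.59*I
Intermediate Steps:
q(l) = 46 (q(l) = 24 + 22 = 46)
√(q(-33) - 37911) = √(46 - 37911) = √(-37865) = I*√37865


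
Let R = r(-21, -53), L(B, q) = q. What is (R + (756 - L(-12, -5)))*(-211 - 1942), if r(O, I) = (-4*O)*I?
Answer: 7946723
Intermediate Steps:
r(O, I) = -4*I*O
R = -4452 (R = -4*(-53)*(-21) = -4452)
(R + (756 - L(-12, -5)))*(-211 - 1942) = (-4452 + (756 - 1*(-5)))*(-211 - 1942) = (-4452 + (756 + 5))*(-2153) = (-4452 + 761)*(-2153) = -3691*(-2153) = 7946723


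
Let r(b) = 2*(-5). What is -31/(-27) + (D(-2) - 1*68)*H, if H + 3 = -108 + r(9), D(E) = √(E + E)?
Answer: 222187/27 - 242*I ≈ 8229.1 - 242.0*I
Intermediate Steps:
D(E) = √2*√E (D(E) = √(2*E) = √2*√E)
r(b) = -10
H = -121 (H = -3 + (-108 - 10) = -3 - 118 = -121)
-31/(-27) + (D(-2) - 1*68)*H = -31/(-27) + (√2*√(-2) - 1*68)*(-121) = -31*(-1/27) + (√2*(I*√2) - 68)*(-121) = 31/27 + (2*I - 68)*(-121) = 31/27 + (-68 + 2*I)*(-121) = 31/27 + (8228 - 242*I) = 222187/27 - 242*I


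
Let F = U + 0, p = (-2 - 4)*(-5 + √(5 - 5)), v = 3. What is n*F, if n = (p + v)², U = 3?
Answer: 3267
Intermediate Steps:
p = 30 (p = -6*(-5 + √0) = -6*(-5 + 0) = -6*(-5) = 30)
n = 1089 (n = (30 + 3)² = 33² = 1089)
F = 3 (F = 3 + 0 = 3)
n*F = 1089*3 = 3267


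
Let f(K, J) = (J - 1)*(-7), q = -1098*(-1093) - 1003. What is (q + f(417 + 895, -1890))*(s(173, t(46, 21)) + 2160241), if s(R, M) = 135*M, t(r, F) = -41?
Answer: 2612253509688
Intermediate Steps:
q = 1199111 (q = 1200114 - 1003 = 1199111)
f(K, J) = 7 - 7*J (f(K, J) = (-1 + J)*(-7) = 7 - 7*J)
(q + f(417 + 895, -1890))*(s(173, t(46, 21)) + 2160241) = (1199111 + (7 - 7*(-1890)))*(135*(-41) + 2160241) = (1199111 + (7 + 13230))*(-5535 + 2160241) = (1199111 + 13237)*2154706 = 1212348*2154706 = 2612253509688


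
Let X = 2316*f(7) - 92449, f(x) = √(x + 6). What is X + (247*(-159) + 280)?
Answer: -131442 + 2316*√13 ≈ -1.2309e+5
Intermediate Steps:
f(x) = √(6 + x)
X = -92449 + 2316*√13 (X = 2316*√(6 + 7) - 92449 = 2316*√13 - 92449 = -92449 + 2316*√13 ≈ -84099.)
X + (247*(-159) + 280) = (-92449 + 2316*√13) + (247*(-159) + 280) = (-92449 + 2316*√13) + (-39273 + 280) = (-92449 + 2316*√13) - 38993 = -131442 + 2316*√13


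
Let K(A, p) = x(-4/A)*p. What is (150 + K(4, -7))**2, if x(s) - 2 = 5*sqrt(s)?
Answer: 17271 - 9520*I ≈ 17271.0 - 9520.0*I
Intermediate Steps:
x(s) = 2 + 5*sqrt(s)
K(A, p) = p*(2 + 10*sqrt(-1/A)) (K(A, p) = (2 + 5*sqrt(-4/A))*p = (2 + 5*(2*sqrt(-1/A)))*p = (2 + 10*sqrt(-1/A))*p = p*(2 + 10*sqrt(-1/A)))
(150 + K(4, -7))**2 = (150 + 2*(-7)*(1 + 5*sqrt(-1/4)))**2 = (150 + 2*(-7)*(1 + 5*(I/2)))**2 = (150 + 2*(-7)*(1 + 5*I/2))**2 = (150 + (-14 - 35*I))**2 = (136 - 35*I)**2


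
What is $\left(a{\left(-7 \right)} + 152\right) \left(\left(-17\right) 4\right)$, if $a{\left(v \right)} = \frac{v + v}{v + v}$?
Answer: $-10404$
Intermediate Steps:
$a{\left(v \right)} = 1$ ($a{\left(v \right)} = \frac{2 v}{2 v} = 2 v \frac{1}{2 v} = 1$)
$\left(a{\left(-7 \right)} + 152\right) \left(\left(-17\right) 4\right) = \left(1 + 152\right) \left(\left(-17\right) 4\right) = 153 \left(-68\right) = -10404$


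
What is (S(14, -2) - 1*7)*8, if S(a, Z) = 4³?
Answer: 456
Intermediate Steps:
S(a, Z) = 64
(S(14, -2) - 1*7)*8 = (64 - 1*7)*8 = (64 - 7)*8 = 57*8 = 456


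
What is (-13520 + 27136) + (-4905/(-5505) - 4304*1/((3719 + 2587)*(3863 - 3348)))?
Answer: 8114750719421/595932765 ≈ 13617.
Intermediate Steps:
(-13520 + 27136) + (-4905/(-5505) - 4304*1/((3719 + 2587)*(3863 - 3348))) = 13616 + (-4905*(-1/5505) - 4304/(515*6306)) = 13616 + (327/367 - 4304/3247590) = 13616 + (327/367 - 4304*1/3247590) = 13616 + (327/367 - 2152/1623795) = 13616 + 530191181/595932765 = 8114750719421/595932765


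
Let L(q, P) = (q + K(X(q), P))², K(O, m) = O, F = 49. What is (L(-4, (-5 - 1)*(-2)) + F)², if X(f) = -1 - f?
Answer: 2500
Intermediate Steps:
L(q, P) = 1 (L(q, P) = (q + (-1 - q))² = (-1)² = 1)
(L(-4, (-5 - 1)*(-2)) + F)² = (1 + 49)² = 50² = 2500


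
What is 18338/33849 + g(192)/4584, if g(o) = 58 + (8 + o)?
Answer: 15465739/25860636 ≈ 0.59804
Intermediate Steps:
g(o) = 66 + o
18338/33849 + g(192)/4584 = 18338/33849 + (66 + 192)/4584 = 18338*(1/33849) + 258*(1/4584) = 18338/33849 + 43/764 = 15465739/25860636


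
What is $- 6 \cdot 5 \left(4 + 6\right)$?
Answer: $-300$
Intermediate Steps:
$- 6 \cdot 5 \left(4 + 6\right) = - 6 \cdot 5 \cdot 10 = \left(-6\right) 50 = -300$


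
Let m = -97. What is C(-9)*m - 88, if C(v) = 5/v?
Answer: -307/9 ≈ -34.111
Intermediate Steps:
C(-9)*m - 88 = (5/(-9))*(-97) - 88 = (5*(-⅑))*(-97) - 88 = -5/9*(-97) - 88 = 485/9 - 88 = -307/9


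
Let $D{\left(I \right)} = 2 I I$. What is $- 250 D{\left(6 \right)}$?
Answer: $-18000$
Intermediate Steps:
$D{\left(I \right)} = 2 I^{2}$
$- 250 D{\left(6 \right)} = - 250 \cdot 2 \cdot 6^{2} = - 250 \cdot 2 \cdot 36 = \left(-250\right) 72 = -18000$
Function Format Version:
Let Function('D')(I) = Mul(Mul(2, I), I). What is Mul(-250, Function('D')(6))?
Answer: -18000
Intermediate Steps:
Function('D')(I) = Mul(2, Pow(I, 2))
Mul(-250, Function('D')(6)) = Mul(-250, Mul(2, Pow(6, 2))) = Mul(-250, Mul(2, 36)) = Mul(-250, 72) = -18000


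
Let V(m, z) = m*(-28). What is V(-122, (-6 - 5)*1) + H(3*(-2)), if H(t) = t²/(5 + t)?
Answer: 3380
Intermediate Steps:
V(m, z) = -28*m
H(t) = t²/(5 + t)
V(-122, (-6 - 5)*1) + H(3*(-2)) = -28*(-122) + (3*(-2))²/(5 + 3*(-2)) = 3416 + (-6)²/(5 - 6) = 3416 + 36/(-1) = 3416 + 36*(-1) = 3416 - 36 = 3380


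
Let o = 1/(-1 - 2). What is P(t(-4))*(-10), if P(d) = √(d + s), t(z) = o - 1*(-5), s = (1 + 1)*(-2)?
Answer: -10*√6/3 ≈ -8.1650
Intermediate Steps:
o = -⅓ (o = 1/(-3) = -⅓ ≈ -0.33333)
s = -4 (s = 2*(-2) = -4)
t(z) = 14/3 (t(z) = -⅓ - 1*(-5) = -⅓ + 5 = 14/3)
P(d) = √(-4 + d) (P(d) = √(d - 4) = √(-4 + d))
P(t(-4))*(-10) = √(-4 + 14/3)*(-10) = √(⅔)*(-10) = (√6/3)*(-10) = -10*√6/3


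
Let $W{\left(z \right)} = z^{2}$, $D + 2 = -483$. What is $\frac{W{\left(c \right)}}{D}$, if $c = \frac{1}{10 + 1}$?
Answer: $- \frac{1}{58685} \approx -1.704 \cdot 10^{-5}$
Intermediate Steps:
$D = -485$ ($D = -2 - 483 = -485$)
$c = \frac{1}{11} \approx 0.090909$
$\frac{W{\left(c \right)}}{D} = \frac{1}{121 \left(-485\right)} = \frac{1}{121} \left(- \frac{1}{485}\right) = - \frac{1}{58685}$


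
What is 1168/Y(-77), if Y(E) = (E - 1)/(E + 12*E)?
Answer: 44968/3 ≈ 14989.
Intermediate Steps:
Y(E) = (-1 + E)/(13*E) (Y(E) = (-1 + E)/((13*E)) = (-1 + E)*(1/(13*E)) = (-1 + E)/(13*E))
1168/Y(-77) = 1168/(((1/13)*(-1 - 77)/(-77))) = 1168/(((1/13)*(-1/77)*(-78))) = 1168/(6/77) = 1168*(77/6) = 44968/3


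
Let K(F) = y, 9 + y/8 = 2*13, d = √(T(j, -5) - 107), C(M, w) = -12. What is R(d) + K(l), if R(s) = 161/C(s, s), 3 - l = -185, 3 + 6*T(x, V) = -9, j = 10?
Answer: 1471/12 ≈ 122.58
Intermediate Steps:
T(x, V) = -2 (T(x, V) = -½ + (⅙)*(-9) = -½ - 3/2 = -2)
d = I*√109 (d = √(-2 - 107) = √(-109) = I*√109 ≈ 10.44*I)
l = 188 (l = 3 - 1*(-185) = 3 + 185 = 188)
R(s) = -161/12 (R(s) = 161/(-12) = 161*(-1/12) = -161/12)
y = 136 (y = -72 + 8*(2*13) = -72 + 8*26 = -72 + 208 = 136)
K(F) = 136
R(d) + K(l) = -161/12 + 136 = 1471/12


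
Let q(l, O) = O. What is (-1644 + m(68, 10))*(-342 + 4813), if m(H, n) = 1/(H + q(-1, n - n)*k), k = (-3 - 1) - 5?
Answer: -29401033/4 ≈ -7.3503e+6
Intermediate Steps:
k = -9 (k = -4 - 5 = -9)
m(H, n) = 1/H (m(H, n) = 1/(H + (n - n)*(-9)) = 1/(H + 0*(-9)) = 1/(H + 0) = 1/H)
(-1644 + m(68, 10))*(-342 + 4813) = (-1644 + 1/68)*(-342 + 4813) = (-1644 + 1/68)*4471 = -111791/68*4471 = -29401033/4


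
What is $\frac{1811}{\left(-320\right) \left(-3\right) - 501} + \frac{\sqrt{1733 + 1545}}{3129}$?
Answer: $\frac{1811}{459} + \frac{\sqrt{3278}}{3129} \approx 3.9638$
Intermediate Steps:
$\frac{1811}{\left(-320\right) \left(-3\right) - 501} + \frac{\sqrt{1733 + 1545}}{3129} = \frac{1811}{960 - 501} + \sqrt{3278} \cdot \frac{1}{3129} = \frac{1811}{459} + \frac{\sqrt{3278}}{3129}$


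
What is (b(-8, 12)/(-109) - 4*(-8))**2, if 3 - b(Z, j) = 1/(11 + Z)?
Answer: 109327936/106929 ≈ 1022.4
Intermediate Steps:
b(Z, j) = 3 - 1/(11 + Z)
(b(-8, 12)/(-109) - 4*(-8))**2 = (((32 + 3*(-8))/(11 - 8))/(-109) - 4*(-8))**2 = (((32 - 24)/3)*(-1/109) + 32)**2 = (((1/3)*8)*(-1/109) + 32)**2 = ((8/3)*(-1/109) + 32)**2 = (-8/327 + 32)**2 = (10456/327)**2 = 109327936/106929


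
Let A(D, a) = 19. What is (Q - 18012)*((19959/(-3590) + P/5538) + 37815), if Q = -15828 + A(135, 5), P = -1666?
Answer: -12711612423290089/9940710 ≈ -1.2787e+9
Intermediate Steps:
Q = -15809 (Q = -15828 + 19 = -15809)
(Q - 18012)*((19959/(-3590) + P/5538) + 37815) = (-15809 - 18012)*((19959/(-3590) - 1666/5538) + 37815) = -33821*((19959*(-1/3590) - 1666*1/5538) + 37815) = -33821*((-19959/3590 - 833/2769) + 37815) = -33821*(-58256941/9940710 + 37815) = -33821*375849691709/9940710 = -12711612423290089/9940710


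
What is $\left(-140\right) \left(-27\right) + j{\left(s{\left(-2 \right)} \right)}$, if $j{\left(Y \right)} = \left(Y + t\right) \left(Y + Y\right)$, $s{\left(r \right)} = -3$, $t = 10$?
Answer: $3738$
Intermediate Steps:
$j{\left(Y \right)} = 2 Y \left(10 + Y\right)$ ($j{\left(Y \right)} = \left(Y + 10\right) \left(Y + Y\right) = \left(10 + Y\right) 2 Y = 2 Y \left(10 + Y\right)$)
$\left(-140\right) \left(-27\right) + j{\left(s{\left(-2 \right)} \right)} = \left(-140\right) \left(-27\right) + 2 \left(-3\right) \left(10 - 3\right) = 3780 + 2 \left(-3\right) 7 = 3780 - 42 = 3738$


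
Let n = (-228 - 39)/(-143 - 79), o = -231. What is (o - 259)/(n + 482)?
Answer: -36260/35757 ≈ -1.0141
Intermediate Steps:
n = 89/74 (n = -267/(-222) = -267*(-1/222) = 89/74 ≈ 1.2027)
(o - 259)/(n + 482) = (-231 - 259)/(89/74 + 482) = -490/35757/74 = -490*74/35757 = -36260/35757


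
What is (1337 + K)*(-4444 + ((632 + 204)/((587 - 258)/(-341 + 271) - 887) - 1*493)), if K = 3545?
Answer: -214962217498/8917 ≈ -2.4107e+7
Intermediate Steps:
(1337 + K)*(-4444 + ((632 + 204)/((587 - 258)/(-341 + 271) - 887) - 1*493)) = (1337 + 3545)*(-4444 + ((632 + 204)/((587 - 258)/(-341 + 271) - 887) - 1*493)) = 4882*(-4444 + (836/(329/(-70) - 887) - 493)) = 4882*(-4444 + (836/(329*(-1/70) - 887) - 493)) = 4882*(-4444 + (836/(-47/10 - 887) - 493)) = 4882*(-4444 + (836/(-8917/10) - 493)) = 4882*(-4444 + (836*(-10/8917) - 493)) = 4882*(-4444 + (-8360/8917 - 493)) = 4882*(-4444 - 4404441/8917) = 4882*(-44031589/8917) = -214962217498/8917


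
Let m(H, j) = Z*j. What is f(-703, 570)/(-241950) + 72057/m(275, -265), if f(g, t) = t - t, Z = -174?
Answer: 24019/15370 ≈ 1.5627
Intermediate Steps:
f(g, t) = 0
m(H, j) = -174*j
f(-703, 570)/(-241950) + 72057/m(275, -265) = 0/(-241950) + 72057/((-174*(-265))) = 0*(-1/241950) + 72057/46110 = 0 + 72057*(1/46110) = 0 + 24019/15370 = 24019/15370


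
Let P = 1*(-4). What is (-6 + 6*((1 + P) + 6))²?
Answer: 144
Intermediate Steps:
P = -4
(-6 + 6*((1 + P) + 6))² = (-6 + 6*((1 - 4) + 6))² = (-6 + 6*(-3 + 6))² = (-6 + 6*3)² = (-6 + 18)² = 12² = 144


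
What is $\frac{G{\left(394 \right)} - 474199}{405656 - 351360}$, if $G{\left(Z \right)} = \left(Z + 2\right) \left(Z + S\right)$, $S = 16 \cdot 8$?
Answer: $- \frac{24317}{4936} \approx -4.9265$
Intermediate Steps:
$S = 128$
$G{\left(Z \right)} = \left(2 + Z\right) \left(128 + Z\right)$ ($G{\left(Z \right)} = \left(Z + 2\right) \left(Z + 128\right) = \left(2 + Z\right) \left(128 + Z\right)$)
$\frac{G{\left(394 \right)} - 474199}{405656 - 351360} = \frac{\left(256 + 394^{2} + 130 \cdot 394\right) - 474199}{405656 - 351360} = \frac{\left(256 + 155236 + 51220\right) - 474199}{54296} = \left(206712 - 474199\right) \frac{1}{54296} = \left(-267487\right) \frac{1}{54296} = - \frac{24317}{4936}$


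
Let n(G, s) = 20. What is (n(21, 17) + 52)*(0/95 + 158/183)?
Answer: 3792/61 ≈ 62.164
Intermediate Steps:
(n(21, 17) + 52)*(0/95 + 158/183) = (20 + 52)*(0/95 + 158/183) = 72*(0*(1/95) + 158*(1/183)) = 72*(0 + 158/183) = 72*(158/183) = 3792/61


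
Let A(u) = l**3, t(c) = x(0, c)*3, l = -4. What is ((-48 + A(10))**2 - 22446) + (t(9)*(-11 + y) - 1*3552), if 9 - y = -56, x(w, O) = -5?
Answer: -14264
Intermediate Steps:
t(c) = -15 (t(c) = -5*3 = -15)
y = 65 (y = 9 - 1*(-56) = 9 + 56 = 65)
A(u) = -64 (A(u) = (-4)**3 = -64)
((-48 + A(10))**2 - 22446) + (t(9)*(-11 + y) - 1*3552) = ((-48 - 64)**2 - 22446) + (-15*(-11 + 65) - 1*3552) = ((-112)**2 - 22446) + (-15*54 - 3552) = (12544 - 22446) + (-810 - 3552) = -9902 - 4362 = -14264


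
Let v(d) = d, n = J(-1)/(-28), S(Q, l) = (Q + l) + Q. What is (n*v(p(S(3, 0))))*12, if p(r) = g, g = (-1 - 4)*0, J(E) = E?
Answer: 0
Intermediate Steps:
S(Q, l) = l + 2*Q
g = 0 (g = -5*0 = 0)
p(r) = 0
n = 1/28 (n = -1/(-28) = -1*(-1/28) = 1/28 ≈ 0.035714)
(n*v(p(S(3, 0))))*12 = ((1/28)*0)*12 = 0*12 = 0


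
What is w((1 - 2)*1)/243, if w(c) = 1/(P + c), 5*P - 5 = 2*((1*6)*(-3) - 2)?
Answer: -1/1944 ≈ -0.00051440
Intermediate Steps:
P = -7 (P = 1 + (2*((1*6)*(-3) - 2))/5 = 1 + (2*(6*(-3) - 2))/5 = 1 + (2*(-18 - 2))/5 = 1 + (2*(-20))/5 = 1 + (1/5)*(-40) = 1 - 8 = -7)
w(c) = 1/(-7 + c)
w((1 - 2)*1)/243 = 1/(-7 + (1 - 2)*1*243) = (1/243)/(-7 - 1*1) = (1/243)/(-7 - 1) = (1/243)/(-8) = -1/8*1/243 = -1/1944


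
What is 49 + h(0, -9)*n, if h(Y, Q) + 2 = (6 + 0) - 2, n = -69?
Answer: -89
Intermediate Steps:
h(Y, Q) = 2 (h(Y, Q) = -2 + ((6 + 0) - 2) = -2 + (6 - 2) = -2 + 4 = 2)
49 + h(0, -9)*n = 49 + 2*(-69) = 49 - 138 = -89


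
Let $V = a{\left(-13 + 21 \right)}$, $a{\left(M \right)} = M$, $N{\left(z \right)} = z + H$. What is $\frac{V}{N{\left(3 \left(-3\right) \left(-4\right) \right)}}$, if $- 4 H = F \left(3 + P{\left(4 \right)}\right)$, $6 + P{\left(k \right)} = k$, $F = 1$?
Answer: $\frac{32}{143} \approx 0.22378$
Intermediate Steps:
$P{\left(k \right)} = -6 + k$
$H = - \frac{1}{4}$ ($H = - \frac{1 \left(3 + \left(-6 + 4\right)\right)}{4} = - \frac{1 \left(3 - 2\right)}{4} = - \frac{1 \cdot 1}{4} = \left(- \frac{1}{4}\right) 1 = - \frac{1}{4} \approx -0.25$)
$N{\left(z \right)} = - \frac{1}{4} + z$ ($N{\left(z \right)} = z - \frac{1}{4} = - \frac{1}{4} + z$)
$V = 8$ ($V = -13 + 21 = 8$)
$\frac{V}{N{\left(3 \left(-3\right) \left(-4\right) \right)}} = \frac{8}{- \frac{1}{4} + 3 \left(-3\right) \left(-4\right)} = \frac{8}{- \frac{1}{4} - -36} = \frac{8}{- \frac{1}{4} + 36} = \frac{8}{\frac{143}{4}} = 8 \cdot \frac{4}{143} = \frac{32}{143}$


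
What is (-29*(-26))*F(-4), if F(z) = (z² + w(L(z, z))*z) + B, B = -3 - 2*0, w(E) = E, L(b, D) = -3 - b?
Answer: 6786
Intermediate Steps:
B = -3 (B = -3 + 0 = -3)
F(z) = -3 + z² + z*(-3 - z) (F(z) = (z² + (-3 - z)*z) - 3 = (z² + z*(-3 - z)) - 3 = -3 + z² + z*(-3 - z))
(-29*(-26))*F(-4) = (-29*(-26))*(-3 - 3*(-4)) = 754*(-3 + 12) = 754*9 = 6786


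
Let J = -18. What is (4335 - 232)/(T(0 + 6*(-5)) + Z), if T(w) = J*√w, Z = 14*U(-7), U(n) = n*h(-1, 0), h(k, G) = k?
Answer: 201047/9662 + 36927*I*√30/9662 ≈ 20.808 + 20.933*I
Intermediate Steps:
U(n) = -n (U(n) = n*(-1) = -n)
Z = 98 (Z = 14*(-1*(-7)) = 14*7 = 98)
T(w) = -18*√w
(4335 - 232)/(T(0 + 6*(-5)) + Z) = (4335 - 232)/(-18*√(0 + 6*(-5)) + 98) = 4103/(-18*√(0 - 30) + 98) = 4103/(-18*I*√30 + 98) = 4103/(98 - 18*I*√30)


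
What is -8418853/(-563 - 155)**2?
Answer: -8418853/515524 ≈ -16.331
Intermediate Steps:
-8418853/(-563 - 155)**2 = -8418853/((-718)**2) = -8418853/515524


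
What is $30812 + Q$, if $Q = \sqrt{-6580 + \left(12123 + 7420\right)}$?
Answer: $30812 + \sqrt{12963} \approx 30926.0$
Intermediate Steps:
$Q = \sqrt{12963}$ ($Q = \sqrt{-6580 + 19543} = \sqrt{12963} \approx 113.86$)
$30812 + Q = 30812 + \sqrt{12963}$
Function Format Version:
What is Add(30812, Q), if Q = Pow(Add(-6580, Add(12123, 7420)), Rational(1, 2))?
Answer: Add(30812, Pow(12963, Rational(1, 2))) ≈ 30926.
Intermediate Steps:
Q = Pow(12963, Rational(1, 2)) (Q = Pow(Add(-6580, 19543), Rational(1, 2)) = Pow(12963, Rational(1, 2)) ≈ 113.86)
Add(30812, Q) = Add(30812, Pow(12963, Rational(1, 2)))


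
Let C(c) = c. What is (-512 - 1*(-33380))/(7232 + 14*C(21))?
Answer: 16434/3763 ≈ 4.3673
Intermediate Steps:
(-512 - 1*(-33380))/(7232 + 14*C(21)) = (-512 - 1*(-33380))/(7232 + 14*21) = (-512 + 33380)/(7232 + 294) = 32868/7526 = 32868*(1/7526) = 16434/3763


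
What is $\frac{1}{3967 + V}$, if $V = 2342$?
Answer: $\frac{1}{6309} \approx 0.0001585$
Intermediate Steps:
$\frac{1}{3967 + V} = \frac{1}{3967 + 2342} = \frac{1}{6309}$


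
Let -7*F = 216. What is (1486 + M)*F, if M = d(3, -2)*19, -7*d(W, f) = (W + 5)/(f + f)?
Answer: -2255040/49 ≈ -46021.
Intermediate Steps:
F = -216/7 (F = -1/7*216 = -216/7 ≈ -30.857)
d(W, f) = -(5 + W)/(14*f) (d(W, f) = -(W + 5)/(7*(f + f)) = -(5 + W)/(7*(2*f)) = -(5 + W)*1/(2*f)/7 = -(5 + W)/(14*f))
M = 38/7 (M = ((1/14)*(-5 - 1*3)/(-2))*19 = ((1/14)*(-1/2)*(-5 - 3))*19 = ((1/14)*(-1/2)*(-8))*19 = (2/7)*19 = 38/7 ≈ 5.4286)
(1486 + M)*F = (1486 + 38/7)*(-216/7) = (10440/7)*(-216/7) = -2255040/49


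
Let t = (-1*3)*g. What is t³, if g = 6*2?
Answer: -46656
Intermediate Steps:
g = 12
t = -36 (t = -1*3*12 = -3*12 = -36)
t³ = (-36)³ = -46656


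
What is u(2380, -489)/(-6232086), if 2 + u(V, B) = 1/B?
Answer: 979/3047490054 ≈ 3.2125e-7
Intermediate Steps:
u(V, B) = -2 + 1/B
u(2380, -489)/(-6232086) = (-2 + 1/(-489))/(-6232086) = (-2 - 1/489)*(-1/6232086) = -979/489*(-1/6232086) = 979/3047490054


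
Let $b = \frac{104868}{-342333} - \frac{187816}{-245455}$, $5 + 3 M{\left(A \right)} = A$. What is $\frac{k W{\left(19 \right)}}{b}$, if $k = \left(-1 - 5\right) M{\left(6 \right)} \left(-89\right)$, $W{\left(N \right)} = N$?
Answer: $\frac{5262601590995}{713985922} \approx 7370.7$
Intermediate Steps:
$M{\left(A \right)} = - \frac{5}{3} + \frac{A}{3}$
$k = 178$ ($k = \left(-1 - 5\right) \left(- \frac{5}{3} + \frac{1}{3} \cdot 6\right) \left(-89\right) = - 6 \left(- \frac{5}{3} + 2\right) \left(-89\right) = \left(-6\right) \frac{1}{3} \left(-89\right) = \left(-2\right) \left(-89\right) = 178$)
$b = \frac{1427971844}{3112123945}$ ($b = 104868 \left(- \frac{1}{342333}\right) - - \frac{187816}{245455} = - \frac{3884}{12679} + \frac{187816}{245455} = \frac{1427971844}{3112123945} \approx 0.45884$)
$\frac{k W{\left(19 \right)}}{b} = \frac{178 \cdot 19}{\frac{1427971844}{3112123945}} = 3382 \cdot \frac{3112123945}{1427971844} = \frac{5262601590995}{713985922}$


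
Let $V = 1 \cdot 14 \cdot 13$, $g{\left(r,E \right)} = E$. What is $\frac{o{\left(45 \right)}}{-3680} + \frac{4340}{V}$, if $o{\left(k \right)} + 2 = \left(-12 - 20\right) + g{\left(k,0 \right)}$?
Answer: $\frac{570621}{23920} \approx 23.855$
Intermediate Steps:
$V = 182$ ($V = 14 \cdot 13 = 182$)
$o{\left(k \right)} = -34$ ($o{\left(k \right)} = -2 + \left(\left(-12 - 20\right) + 0\right) = -2 + \left(-32 + 0\right) = -2 - 32 = -34$)
$\frac{o{\left(45 \right)}}{-3680} + \frac{4340}{V} = - \frac{34}{-3680} + \frac{4340}{182} = \left(-34\right) \left(- \frac{1}{3680}\right) + 4340 \cdot \frac{1}{182} = \frac{17}{1840} + \frac{310}{13} = \frac{570621}{23920}$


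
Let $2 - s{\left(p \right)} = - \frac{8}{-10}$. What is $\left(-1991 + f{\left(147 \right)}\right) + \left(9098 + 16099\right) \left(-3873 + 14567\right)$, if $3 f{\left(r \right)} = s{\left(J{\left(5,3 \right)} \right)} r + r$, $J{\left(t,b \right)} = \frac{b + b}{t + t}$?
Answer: $\frac{1347274174}{5} \approx 2.6945 \cdot 10^{8}$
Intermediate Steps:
$J{\left(t,b \right)} = \frac{b}{t}$ ($J{\left(t,b \right)} = \frac{2 b}{2 t} = 2 b \frac{1}{2 t} = \frac{b}{t}$)
$s{\left(p \right)} = \frac{6}{5}$ ($s{\left(p \right)} = 2 - - \frac{8}{-10} = 2 - \left(-8\right) \left(- \frac{1}{10}\right) = 2 - \frac{4}{5} = \frac{6}{5}$)
$f{\left(r \right)} = \frac{11 r}{15}$ ($f{\left(r \right)} = \frac{\frac{6 r}{5} + r}{3} = \frac{\frac{11}{5} r}{3} = \frac{11 r}{15}$)
$\left(-1991 + f{\left(147 \right)}\right) + \left(9098 + 16099\right) \left(-3873 + 14567\right) = \left(-1991 + \frac{11}{15} \cdot 147\right) + \left(9098 + 16099\right) \left(-3873 + 14567\right) = \left(-1991 + \frac{539}{5}\right) + 25197 \cdot 10694 = - \frac{9416}{5} + 269456718 = \frac{1347274174}{5}$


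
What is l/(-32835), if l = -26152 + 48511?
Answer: -7453/10945 ≈ -0.68095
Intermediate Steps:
l = 22359
l/(-32835) = 22359/(-32835) = 22359*(-1/32835) = -7453/10945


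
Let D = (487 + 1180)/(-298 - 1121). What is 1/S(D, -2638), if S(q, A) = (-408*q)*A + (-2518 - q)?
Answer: -1419/1797770143 ≈ -7.8931e-7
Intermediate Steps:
D = -1667/1419 (D = 1667/(-1419) = 1667*(-1/1419) = -1667/1419 ≈ -1.1748)
S(q, A) = -2518 - q - 408*A*q (S(q, A) = -408*A*q + (-2518 - q) = -2518 - q - 408*A*q)
1/S(D, -2638) = 1/(-2518 - 1*(-1667/1419) - 408*(-2638)*(-1667/1419)) = 1/(-2518 + 1667/1419 - 598066256/473) = 1/(-1797770143/1419) = -1419/1797770143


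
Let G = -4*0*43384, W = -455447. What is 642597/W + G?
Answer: -642597/455447 ≈ -1.4109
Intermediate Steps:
G = 0 (G = 0*43384 = 0)
642597/W + G = 642597/(-455447) + 0 = 642597*(-1/455447) + 0 = -642597/455447 + 0 = -642597/455447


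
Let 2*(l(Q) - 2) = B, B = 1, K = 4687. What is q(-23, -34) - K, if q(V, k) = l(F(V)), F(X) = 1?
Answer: -9369/2 ≈ -4684.5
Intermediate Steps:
l(Q) = 5/2 (l(Q) = 2 + (1/2)*1 = 2 + 1/2 = 5/2)
q(V, k) = 5/2
q(-23, -34) - K = 5/2 - 1*4687 = 5/2 - 4687 = -9369/2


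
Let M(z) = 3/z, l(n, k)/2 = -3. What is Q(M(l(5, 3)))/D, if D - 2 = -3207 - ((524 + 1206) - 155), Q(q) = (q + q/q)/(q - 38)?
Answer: 1/368060 ≈ 2.7169e-6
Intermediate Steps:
l(n, k) = -6 (l(n, k) = 2*(-3) = -6)
Q(q) = (1 + q)/(-38 + q) (Q(q) = (q + 1)/(-38 + q) = (1 + q)/(-38 + q))
D = -4780 (D = 2 + (-3207 - ((524 + 1206) - 155)) = 2 + (-3207 - (1730 - 155)) = 2 + (-3207 - 1*1575) = 2 + (-3207 - 1575) = 2 - 4782 = -4780)
Q(M(l(5, 3)))/D = ((1 + 3/(-6))/(-38 + 3/(-6)))/(-4780) = ((1 + 3*(-⅙))/(-38 + 3*(-⅙)))*(-1/4780) = ((1 - ½)/(-38 - ½))*(-1/4780) = ((½)/(-77/2))*(-1/4780) = -2/77*½*(-1/4780) = -1/77*(-1/4780) = 1/368060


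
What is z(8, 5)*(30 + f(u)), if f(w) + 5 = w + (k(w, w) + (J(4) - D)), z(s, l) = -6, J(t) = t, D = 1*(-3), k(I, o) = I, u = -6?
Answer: -120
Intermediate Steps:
D = -3
f(w) = 2 + 2*w (f(w) = -5 + (w + (w + (4 - 1*(-3)))) = -5 + (w + (w + (4 + 3))) = -5 + (w + (w + 7)) = -5 + (w + (7 + w)) = -5 + (7 + 2*w) = 2 + 2*w)
z(8, 5)*(30 + f(u)) = -6*(30 + (2 + 2*(-6))) = -6*(30 + (2 - 12)) = -6*(30 - 10) = -6*20 = -120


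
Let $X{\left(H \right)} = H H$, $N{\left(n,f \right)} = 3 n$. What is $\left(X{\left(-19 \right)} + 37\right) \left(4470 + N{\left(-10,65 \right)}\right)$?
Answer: $1767120$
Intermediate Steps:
$X{\left(H \right)} = H^{2}$
$\left(X{\left(-19 \right)} + 37\right) \left(4470 + N{\left(-10,65 \right)}\right) = \left(\left(-19\right)^{2} + 37\right) \left(4470 + 3 \left(-10\right)\right) = \left(361 + 37\right) \left(4470 - 30\right) = 398 \cdot 4440 = 1767120$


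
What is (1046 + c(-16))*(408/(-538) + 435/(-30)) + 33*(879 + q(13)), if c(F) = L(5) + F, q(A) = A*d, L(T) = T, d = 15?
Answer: 10571481/538 ≈ 19650.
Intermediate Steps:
q(A) = 15*A (q(A) = A*15 = 15*A)
c(F) = 5 + F
(1046 + c(-16))*(408/(-538) + 435/(-30)) + 33*(879 + q(13)) = (1046 + (5 - 16))*(408/(-538) + 435/(-30)) + 33*(879 + 15*13) = (1046 - 11)*(408*(-1/538) + 435*(-1/30)) + 33*(879 + 195) = 1035*(-204/269 - 29/2) + 33*1074 = 1035*(-8209/538) + 35442 = -8496315/538 + 35442 = 10571481/538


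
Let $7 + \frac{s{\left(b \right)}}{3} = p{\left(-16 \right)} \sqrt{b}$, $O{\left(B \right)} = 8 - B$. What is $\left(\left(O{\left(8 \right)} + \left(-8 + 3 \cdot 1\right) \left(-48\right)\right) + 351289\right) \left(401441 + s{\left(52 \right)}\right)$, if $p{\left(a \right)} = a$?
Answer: $141110771180 - 33746784 \sqrt{13} \approx 1.4099 \cdot 10^{11}$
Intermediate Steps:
$s{\left(b \right)} = -21 - 48 \sqrt{b}$ ($s{\left(b \right)} = -21 + 3 \left(- 16 \sqrt{b}\right) = -21 - 48 \sqrt{b}$)
$\left(\left(O{\left(8 \right)} + \left(-8 + 3 \cdot 1\right) \left(-48\right)\right) + 351289\right) \left(401441 + s{\left(52 \right)}\right) = \left(\left(\left(8 - 8\right) + \left(-8 + 3 \cdot 1\right) \left(-48\right)\right) + 351289\right) \left(401441 - \left(21 + 48 \sqrt{52}\right)\right) = \left(\left(\left(8 - 8\right) + \left(-8 + 3\right) \left(-48\right)\right) + 351289\right) \left(401441 - \left(21 + 48 \cdot 2 \sqrt{13}\right)\right) = \left(\left(0 - -240\right) + 351289\right) \left(401441 - \left(21 + 96 \sqrt{13}\right)\right) = \left(\left(0 + 240\right) + 351289\right) \left(401420 - 96 \sqrt{13}\right) = \left(240 + 351289\right) \left(401420 - 96 \sqrt{13}\right) = 351529 \left(401420 - 96 \sqrt{13}\right) = 141110771180 - 33746784 \sqrt{13}$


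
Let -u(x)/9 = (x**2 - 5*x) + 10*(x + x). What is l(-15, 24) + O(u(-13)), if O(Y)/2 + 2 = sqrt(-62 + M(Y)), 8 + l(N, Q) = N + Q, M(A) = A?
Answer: -3 + 4*sqrt(43) ≈ 23.230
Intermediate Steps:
u(x) = -135*x - 9*x**2 (u(x) = -9*((x**2 - 5*x) + 10*(x + x)) = -9*((x**2 - 5*x) + 10*(2*x)) = -9*((x**2 - 5*x) + 20*x) = -9*(x**2 + 15*x) = -135*x - 9*x**2)
l(N, Q) = -8 + N + Q (l(N, Q) = -8 + (N + Q) = -8 + N + Q)
O(Y) = -4 + 2*sqrt(-62 + Y)
l(-15, 24) + O(u(-13)) = (-8 - 15 + 24) + (-4 + 2*sqrt(-62 - 9*(-13)*(15 - 13))) = 1 + (-4 + 2*sqrt(-62 - 9*(-13)*2)) = 1 + (-4 + 2*sqrt(-62 + 234)) = 1 + (-4 + 2*sqrt(172)) = 1 + (-4 + 2*(2*sqrt(43))) = 1 + (-4 + 4*sqrt(43)) = -3 + 4*sqrt(43)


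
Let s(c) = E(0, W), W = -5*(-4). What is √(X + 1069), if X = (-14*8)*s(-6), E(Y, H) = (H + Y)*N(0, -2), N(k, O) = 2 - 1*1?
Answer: I*√1171 ≈ 34.22*I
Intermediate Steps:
N(k, O) = 1 (N(k, O) = 2 - 1 = 1)
W = 20
E(Y, H) = H + Y (E(Y, H) = (H + Y)*1 = H + Y)
s(c) = 20 (s(c) = 20 + 0 = 20)
X = -2240 (X = -14*8*20 = -112*20 = -2240)
√(X + 1069) = √(-2240 + 1069) = √(-1171) = I*√1171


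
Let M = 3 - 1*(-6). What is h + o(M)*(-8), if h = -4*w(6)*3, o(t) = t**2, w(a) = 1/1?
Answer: -660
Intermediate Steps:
w(a) = 1
M = 9 (M = 3 + 6 = 9)
h = -12 (h = -4*1*3 = -4*3 = -12)
h + o(M)*(-8) = -12 + 9**2*(-8) = -12 + 81*(-8) = -12 - 648 = -660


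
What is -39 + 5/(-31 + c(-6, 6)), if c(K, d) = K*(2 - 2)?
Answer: -1214/31 ≈ -39.161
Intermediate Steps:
c(K, d) = 0 (c(K, d) = K*0 = 0)
-39 + 5/(-31 + c(-6, 6)) = -39 + 5/(-31 + 0) = -39 + 5/(-31) = -39 + 5*(-1/31) = -39 - 5/31 = -1214/31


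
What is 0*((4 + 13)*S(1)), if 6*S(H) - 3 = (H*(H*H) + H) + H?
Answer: 0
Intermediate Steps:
S(H) = ½ + H/3 + H³/6 (S(H) = ½ + ((H*(H*H) + H) + H)/6 = ½ + ((H*H² + H) + H)/6 = ½ + ((H³ + H) + H)/6 = ½ + ((H + H³) + H)/6 = ½ + (H³ + 2*H)/6 = ½ + (H/3 + H³/6) = ½ + H/3 + H³/6)
0*((4 + 13)*S(1)) = 0*((4 + 13)*(½ + (⅓)*1 + (⅙)*1³)) = 0*(17*(½ + ⅓ + (⅙)*1)) = 0*(17*(½ + ⅓ + ⅙)) = 0*(17*1) = 0*17 = 0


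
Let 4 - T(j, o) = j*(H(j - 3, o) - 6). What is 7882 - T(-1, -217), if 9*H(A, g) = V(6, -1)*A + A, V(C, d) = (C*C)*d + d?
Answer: 7868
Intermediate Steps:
V(C, d) = d + d*C² (V(C, d) = C²*d + d = d*C² + d = d + d*C²)
H(A, g) = -4*A (H(A, g) = ((-(1 + 6²))*A + A)/9 = ((-(1 + 36))*A + A)/9 = ((-1*37)*A + A)/9 = (-37*A + A)/9 = (-36*A)/9 = -4*A)
T(j, o) = 4 - j*(6 - 4*j) (T(j, o) = 4 - j*(-4*(j - 3) - 6) = 4 - j*(-4*(-3 + j) - 6) = 4 - j*((12 - 4*j) - 6) = 4 - j*(6 - 4*j))
7882 - T(-1, -217) = 7882 - (4 - 6*(-1) + 4*(-1)²) = 7882 - (4 + 6 + 4*1) = 7882 - (4 + 6 + 4) = 7882 - 1*14 = 7882 - 14 = 7868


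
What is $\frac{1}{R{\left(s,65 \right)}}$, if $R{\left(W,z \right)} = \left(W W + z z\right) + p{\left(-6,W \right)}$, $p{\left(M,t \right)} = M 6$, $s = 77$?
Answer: $\frac{1}{10118} \approx 9.8834 \cdot 10^{-5}$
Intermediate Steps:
$p{\left(M,t \right)} = 6 M$
$R{\left(W,z \right)} = -36 + W^{2} + z^{2}$ ($R{\left(W,z \right)} = \left(W W + z z\right) + 6 \left(-6\right) = \left(W^{2} + z^{2}\right) - 36 = -36 + W^{2} + z^{2}$)
$\frac{1}{R{\left(s,65 \right)}} = \frac{1}{-36 + 77^{2} + 65^{2}} = \frac{1}{-36 + 5929 + 4225} = \frac{1}{10118}$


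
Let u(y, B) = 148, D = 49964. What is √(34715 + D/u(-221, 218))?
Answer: √47987002/37 ≈ 187.22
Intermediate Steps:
√(34715 + D/u(-221, 218)) = √(34715 + 49964/148) = √(34715 + 49964*(1/148)) = √(34715 + 12491/37) = √(1296946/37) = √47987002/37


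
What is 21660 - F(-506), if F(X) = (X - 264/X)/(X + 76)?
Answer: 107102887/4945 ≈ 21659.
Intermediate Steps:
F(X) = (X - 264/X)/(76 + X)
21660 - F(-506) = 21660 - (-264 + (-506)**2)/((-506)*(76 - 506)) = 21660 - (-1)*(-264 + 256036)/(506*(-430)) = 21660 - (-1)*(-1)*255772/(506*430) = 21660 - 1*5813/4945 = 21660 - 5813/4945 = 107102887/4945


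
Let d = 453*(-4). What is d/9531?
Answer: -604/3177 ≈ -0.19012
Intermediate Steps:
d = -1812
d/9531 = -1812/9531 = -1812*1/9531 = -604/3177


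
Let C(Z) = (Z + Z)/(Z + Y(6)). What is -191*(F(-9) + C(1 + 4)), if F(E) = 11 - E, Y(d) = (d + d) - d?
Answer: -43930/11 ≈ -3993.6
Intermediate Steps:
Y(d) = d (Y(d) = 2*d - d = d)
C(Z) = 2*Z/(6 + Z) (C(Z) = (Z + Z)/(Z + 6) = (2*Z)/(6 + Z) = 2*Z/(6 + Z))
-191*(F(-9) + C(1 + 4)) = -191*((11 - 1*(-9)) + 2*(1 + 4)/(6 + (1 + 4))) = -191*((11 + 9) + 2*5/(6 + 5)) = -191*(20 + 2*5/11) = -191*(20 + 2*5*(1/11)) = -191*(20 + 10/11) = -191*230/11 = -43930/11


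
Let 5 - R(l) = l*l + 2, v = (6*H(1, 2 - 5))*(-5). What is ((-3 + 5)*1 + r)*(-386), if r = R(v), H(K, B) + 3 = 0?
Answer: 3124670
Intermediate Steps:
H(K, B) = -3 (H(K, B) = -3 + 0 = -3)
v = 90 (v = (6*(-3))*(-5) = -18*(-5) = 90)
R(l) = 3 - l**2 (R(l) = 5 - (l*l + 2) = 5 - (l**2 + 2) = 5 - (2 + l**2) = 5 + (-2 - l**2) = 3 - l**2)
r = -8097 (r = 3 - 1*90**2 = 3 - 1*8100 = 3 - 8100 = -8097)
((-3 + 5)*1 + r)*(-386) = ((-3 + 5)*1 - 8097)*(-386) = (2*1 - 8097)*(-386) = (2 - 8097)*(-386) = -8095*(-386) = 3124670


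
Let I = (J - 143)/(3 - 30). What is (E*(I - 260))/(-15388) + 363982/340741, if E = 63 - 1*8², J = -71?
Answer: 586246859/557361054 ≈ 1.0518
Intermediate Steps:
I = 214/27 (I = (-71 - 143)/(3 - 30) = -214/(-27) = -214*(-1/27) = 214/27 ≈ 7.9259)
E = -1 (E = 63 - 1*64 = 63 - 64 = -1)
(E*(I - 260))/(-15388) + 363982/340741 = -(214/27 - 260)/(-15388) + 363982/340741 = -1*(-6806/27)*(-1/15388) + 363982*(1/340741) = (6806/27)*(-1/15388) + 2866/2683 = -3403/207738 + 2866/2683 = 586246859/557361054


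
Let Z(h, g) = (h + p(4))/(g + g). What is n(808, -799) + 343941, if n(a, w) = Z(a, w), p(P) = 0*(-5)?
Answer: 274808455/799 ≈ 3.4394e+5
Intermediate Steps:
p(P) = 0
Z(h, g) = h/(2*g) (Z(h, g) = (h + 0)/(g + g) = h/((2*g)) = h*(1/(2*g)) = h/(2*g))
n(a, w) = a/(2*w)
n(808, -799) + 343941 = (½)*808/(-799) + 343941 = (½)*808*(-1/799) + 343941 = -404/799 + 343941 = 274808455/799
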